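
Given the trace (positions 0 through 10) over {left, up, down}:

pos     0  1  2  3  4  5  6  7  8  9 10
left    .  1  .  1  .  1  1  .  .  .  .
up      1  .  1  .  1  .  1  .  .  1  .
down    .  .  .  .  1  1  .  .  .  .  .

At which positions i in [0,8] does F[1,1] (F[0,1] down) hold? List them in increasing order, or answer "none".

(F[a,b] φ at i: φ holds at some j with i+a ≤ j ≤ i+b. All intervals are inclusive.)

Evaluate at each i in [0,8]:
  i=0: ✗ (none in [1,1])
  i=1: ✗ (none in [2,2])
  i=2: ✓ (witness j=3)
  i=3: ✓ (witness j=4)
  i=4: ✓ (witness j=5)
  i=5: ✗ (none in [6,6])
  i=6: ✗ (none in [7,7])
  i=7: ✗ (none in [8,8])
  i=8: ✗ (none in [9,9])

2, 3, 4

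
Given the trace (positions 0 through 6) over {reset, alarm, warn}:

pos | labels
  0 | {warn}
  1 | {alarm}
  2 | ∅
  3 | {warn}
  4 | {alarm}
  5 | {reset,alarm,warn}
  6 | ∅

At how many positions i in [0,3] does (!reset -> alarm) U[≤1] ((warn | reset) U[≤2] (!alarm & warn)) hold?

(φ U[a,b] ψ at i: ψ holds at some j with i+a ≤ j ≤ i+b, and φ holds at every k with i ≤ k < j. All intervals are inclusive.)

Evaluate at each i in [0,3]:
  i=0: ✓ (rhs at j=0)
  i=1: ✗ (no rhs in [1,2])
  i=2: ✗ (lhs fails at k=2 before rhs at j=3)
  i=3: ✓ (rhs at j=3)
Positions where it holds: {0, 3} → 2.

2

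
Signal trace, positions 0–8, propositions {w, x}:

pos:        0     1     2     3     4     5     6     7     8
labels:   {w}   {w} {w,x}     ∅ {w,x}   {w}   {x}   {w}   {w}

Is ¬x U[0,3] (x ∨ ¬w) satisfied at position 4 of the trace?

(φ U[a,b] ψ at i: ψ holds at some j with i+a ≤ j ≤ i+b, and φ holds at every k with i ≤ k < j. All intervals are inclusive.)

True

Need some j in [4,7] with (x ∨ ¬w), and ¬x at every k in [4,j-1].
  j=4: (x ∨ ¬w) holds; no prefix to check → satisfied.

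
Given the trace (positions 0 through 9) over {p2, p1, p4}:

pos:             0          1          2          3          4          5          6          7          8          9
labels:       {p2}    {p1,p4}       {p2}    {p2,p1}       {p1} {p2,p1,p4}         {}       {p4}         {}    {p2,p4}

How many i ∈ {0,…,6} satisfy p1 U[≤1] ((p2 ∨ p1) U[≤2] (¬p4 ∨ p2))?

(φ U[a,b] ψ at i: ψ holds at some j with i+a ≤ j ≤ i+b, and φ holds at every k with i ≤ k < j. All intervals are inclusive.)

Evaluate at each i in [0,6]:
  i=0: ✓ (rhs at j=0)
  i=1: ✓ (rhs at j=1)
  i=2: ✓ (rhs at j=2)
  i=3: ✓ (rhs at j=3)
  i=4: ✓ (rhs at j=4)
  i=5: ✓ (rhs at j=5)
  i=6: ✓ (rhs at j=6)
Positions where it holds: {0, 1, 2, 3, 4, 5, 6} → 7.

7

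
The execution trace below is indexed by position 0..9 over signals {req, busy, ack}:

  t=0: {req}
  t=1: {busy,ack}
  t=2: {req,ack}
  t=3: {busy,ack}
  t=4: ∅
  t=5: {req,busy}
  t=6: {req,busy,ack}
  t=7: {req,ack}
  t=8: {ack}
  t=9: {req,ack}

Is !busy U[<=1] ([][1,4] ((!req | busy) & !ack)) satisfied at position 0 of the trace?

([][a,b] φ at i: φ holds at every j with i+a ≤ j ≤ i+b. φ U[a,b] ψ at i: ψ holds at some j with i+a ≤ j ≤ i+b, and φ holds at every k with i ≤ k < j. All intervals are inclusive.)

False

Need some j in [0,1] with [][1,4] ((!req | busy) & !ack), and !busy at every k in [0,j-1].
  j=0: [][1,4] ((!req | busy) & !ack) — fails at 1.
  j=1: [][1,4] ((!req | busy) & !ack) — fails at 2.
No j in the window works → until fails.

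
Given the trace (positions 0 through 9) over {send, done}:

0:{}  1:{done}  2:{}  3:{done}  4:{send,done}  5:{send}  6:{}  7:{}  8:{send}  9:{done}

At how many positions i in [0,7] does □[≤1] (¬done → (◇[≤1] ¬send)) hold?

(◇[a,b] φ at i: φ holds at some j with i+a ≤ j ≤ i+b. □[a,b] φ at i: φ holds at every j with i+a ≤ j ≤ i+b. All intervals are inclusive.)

Evaluate at each i in [0,7]:
  i=0: ✓ (all of [0,1])
  i=1: ✓ (all of [1,2])
  i=2: ✓ (all of [2,3])
  i=3: ✓ (all of [3,4])
  i=4: ✓ (all of [4,5])
  i=5: ✓ (all of [5,6])
  i=6: ✓ (all of [6,7])
  i=7: ✓ (all of [7,8])
Positions where it holds: {0, 1, 2, 3, 4, 5, 6, 7} → 8.

8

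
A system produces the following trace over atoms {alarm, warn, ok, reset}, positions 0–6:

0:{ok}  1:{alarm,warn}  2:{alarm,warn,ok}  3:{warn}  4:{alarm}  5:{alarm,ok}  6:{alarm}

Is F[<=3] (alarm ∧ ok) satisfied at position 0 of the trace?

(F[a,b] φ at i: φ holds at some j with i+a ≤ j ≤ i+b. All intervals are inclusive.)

Yes

Check (alarm ∧ ok) at each j in [0,3]:
  j=0: false
  j=1: false
  j=2: true
  j=3: false
Found at j=2 → formula holds.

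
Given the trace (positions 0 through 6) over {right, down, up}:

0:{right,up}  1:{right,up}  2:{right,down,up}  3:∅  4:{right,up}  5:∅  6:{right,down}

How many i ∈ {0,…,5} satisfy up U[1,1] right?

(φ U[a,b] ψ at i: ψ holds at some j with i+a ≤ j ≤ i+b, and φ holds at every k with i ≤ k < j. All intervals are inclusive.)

2

Evaluate at each i in [0,5]:
  i=0: ✓ (rhs at j=1; lhs holds on [0,0])
  i=1: ✓ (rhs at j=2; lhs holds on [1,1])
  i=2: ✗ (no rhs in [3,3])
  i=3: ✗ (lhs fails at k=3 before rhs at j=4)
  i=4: ✗ (no rhs in [5,5])
  i=5: ✗ (lhs fails at k=5 before rhs at j=6)
Positions where it holds: {0, 1} → 2.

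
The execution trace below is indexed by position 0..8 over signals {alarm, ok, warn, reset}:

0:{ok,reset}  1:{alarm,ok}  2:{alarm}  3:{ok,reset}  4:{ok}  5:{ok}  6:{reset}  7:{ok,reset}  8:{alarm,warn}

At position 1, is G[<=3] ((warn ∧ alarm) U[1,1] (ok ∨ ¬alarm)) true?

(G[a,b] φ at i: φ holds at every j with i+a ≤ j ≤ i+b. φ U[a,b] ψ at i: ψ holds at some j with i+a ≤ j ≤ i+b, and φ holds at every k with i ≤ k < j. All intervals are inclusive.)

Check ((warn ∧ alarm) U[1,1] (ok ∨ ¬alarm)) at every j in [1,4]:
  j=1: fails
  j=2: fails
  j=3: fails
  j=4: fails
Fails at j=1 → formula fails.

No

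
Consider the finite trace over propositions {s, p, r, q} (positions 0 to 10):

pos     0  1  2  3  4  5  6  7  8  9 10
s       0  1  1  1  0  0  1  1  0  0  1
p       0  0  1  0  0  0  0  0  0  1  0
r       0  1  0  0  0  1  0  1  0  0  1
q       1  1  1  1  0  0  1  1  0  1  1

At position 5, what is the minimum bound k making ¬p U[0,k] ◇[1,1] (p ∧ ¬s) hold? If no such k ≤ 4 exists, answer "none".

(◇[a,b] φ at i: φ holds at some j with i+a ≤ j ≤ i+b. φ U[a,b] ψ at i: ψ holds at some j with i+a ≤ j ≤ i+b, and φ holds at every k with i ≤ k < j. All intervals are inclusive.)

Need earliest j ≥ 5 with ◇[1,1] (p ∧ ¬s), and ¬p at every k in [5,j-1].
  j=5: rhs fails.
  j=6: rhs fails.
  j=7: rhs fails.
  j=8: rhs holds; lhs holds on [5,7]. k = 3.

3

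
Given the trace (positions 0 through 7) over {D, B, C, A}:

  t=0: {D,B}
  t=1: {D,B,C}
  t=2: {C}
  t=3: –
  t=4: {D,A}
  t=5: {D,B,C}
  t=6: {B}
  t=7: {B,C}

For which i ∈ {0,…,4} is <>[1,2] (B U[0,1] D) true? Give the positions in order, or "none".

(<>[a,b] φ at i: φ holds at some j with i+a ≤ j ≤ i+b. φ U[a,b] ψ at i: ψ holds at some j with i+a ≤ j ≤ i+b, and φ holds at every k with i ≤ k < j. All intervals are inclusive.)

0, 2, 3, 4

Evaluate at each i in [0,4]:
  i=0: ✓ (witness j=1)
  i=1: ✗ (none in [2,3])
  i=2: ✓ (witness j=4)
  i=3: ✓ (witness j=4)
  i=4: ✓ (witness j=5)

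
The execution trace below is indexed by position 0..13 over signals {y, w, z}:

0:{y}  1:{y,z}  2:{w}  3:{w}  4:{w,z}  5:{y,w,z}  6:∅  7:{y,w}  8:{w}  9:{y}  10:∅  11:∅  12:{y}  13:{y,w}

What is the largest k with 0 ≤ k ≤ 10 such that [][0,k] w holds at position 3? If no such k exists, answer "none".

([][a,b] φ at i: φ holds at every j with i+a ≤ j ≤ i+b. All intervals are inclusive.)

2

w must hold from j=3 onward; find where it first fails.
  j=3: holds
  j=4: holds
  j=5: holds
  j=6: fails
Holds on [3,5], so largest k = 2.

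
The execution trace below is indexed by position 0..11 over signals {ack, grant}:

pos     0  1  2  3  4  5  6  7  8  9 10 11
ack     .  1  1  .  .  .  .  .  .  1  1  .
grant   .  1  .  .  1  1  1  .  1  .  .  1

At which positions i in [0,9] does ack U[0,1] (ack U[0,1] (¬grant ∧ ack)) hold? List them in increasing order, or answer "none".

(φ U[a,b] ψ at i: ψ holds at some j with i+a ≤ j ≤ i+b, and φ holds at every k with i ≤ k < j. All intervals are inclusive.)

Evaluate at each i in [0,9]:
  i=0: ✗ (lhs fails at k=0 before rhs at j=1)
  i=1: ✓ (rhs at j=1)
  i=2: ✓ (rhs at j=2)
  i=3: ✗ (no rhs in [3,4])
  i=4: ✗ (no rhs in [4,5])
  i=5: ✗ (no rhs in [5,6])
  i=6: ✗ (no rhs in [6,7])
  i=7: ✗ (no rhs in [7,8])
  i=8: ✗ (lhs fails at k=8 before rhs at j=9)
  i=9: ✓ (rhs at j=9)

1, 2, 9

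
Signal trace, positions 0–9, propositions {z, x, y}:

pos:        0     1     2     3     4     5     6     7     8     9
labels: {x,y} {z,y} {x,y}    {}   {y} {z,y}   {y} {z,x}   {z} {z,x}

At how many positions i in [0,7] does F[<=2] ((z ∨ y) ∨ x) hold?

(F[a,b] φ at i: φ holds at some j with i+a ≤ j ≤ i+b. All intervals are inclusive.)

8

Evaluate at each i in [0,7]:
  i=0: ✓ (witness j=0)
  i=1: ✓ (witness j=1)
  i=2: ✓ (witness j=2)
  i=3: ✓ (witness j=4)
  i=4: ✓ (witness j=4)
  i=5: ✓ (witness j=5)
  i=6: ✓ (witness j=6)
  i=7: ✓ (witness j=7)
Positions where it holds: {0, 1, 2, 3, 4, 5, 6, 7} → 8.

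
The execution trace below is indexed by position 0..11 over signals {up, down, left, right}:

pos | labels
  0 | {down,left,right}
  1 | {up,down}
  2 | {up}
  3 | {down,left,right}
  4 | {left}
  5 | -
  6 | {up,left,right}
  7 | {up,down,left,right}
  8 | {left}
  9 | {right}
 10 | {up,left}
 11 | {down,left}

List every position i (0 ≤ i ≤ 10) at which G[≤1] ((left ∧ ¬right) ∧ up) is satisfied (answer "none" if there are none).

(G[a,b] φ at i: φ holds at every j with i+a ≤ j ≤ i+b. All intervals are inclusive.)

Evaluate at each i in [0,10]:
  i=0: ✗ (fails at j=0)
  i=1: ✗ (fails at j=1)
  i=2: ✗ (fails at j=2)
  i=3: ✗ (fails at j=3)
  i=4: ✗ (fails at j=4)
  i=5: ✗ (fails at j=5)
  i=6: ✗ (fails at j=6)
  i=7: ✗ (fails at j=7)
  i=8: ✗ (fails at j=8)
  i=9: ✗ (fails at j=9)
  i=10: ✗ (fails at j=11)

none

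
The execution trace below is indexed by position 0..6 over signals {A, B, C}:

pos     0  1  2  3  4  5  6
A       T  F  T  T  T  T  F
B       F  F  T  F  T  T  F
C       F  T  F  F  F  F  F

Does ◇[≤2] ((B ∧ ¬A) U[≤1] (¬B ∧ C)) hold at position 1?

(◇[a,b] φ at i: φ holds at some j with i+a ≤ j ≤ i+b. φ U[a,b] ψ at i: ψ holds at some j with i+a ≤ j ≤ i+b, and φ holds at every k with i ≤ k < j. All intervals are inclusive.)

Holds

Check ((B ∧ ¬A) U[≤1] (¬B ∧ C)) at each j in [1,3]:
  j=1: holds
  j=2: fails
  j=3: fails
Found at j=1 → formula holds.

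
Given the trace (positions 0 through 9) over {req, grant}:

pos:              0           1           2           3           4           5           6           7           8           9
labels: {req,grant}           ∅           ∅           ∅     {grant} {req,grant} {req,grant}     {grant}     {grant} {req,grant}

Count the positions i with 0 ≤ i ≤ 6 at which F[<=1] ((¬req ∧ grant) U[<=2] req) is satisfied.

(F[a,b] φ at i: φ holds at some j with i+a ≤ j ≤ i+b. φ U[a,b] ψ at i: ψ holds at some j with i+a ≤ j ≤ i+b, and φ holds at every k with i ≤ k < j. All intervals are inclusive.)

5

Evaluate at each i in [0,6]:
  i=0: ✓ (witness j=0)
  i=1: ✗ (none in [1,2])
  i=2: ✗ (none in [2,3])
  i=3: ✓ (witness j=4)
  i=4: ✓ (witness j=4)
  i=5: ✓ (witness j=5)
  i=6: ✓ (witness j=6)
Positions where it holds: {0, 3, 4, 5, 6} → 5.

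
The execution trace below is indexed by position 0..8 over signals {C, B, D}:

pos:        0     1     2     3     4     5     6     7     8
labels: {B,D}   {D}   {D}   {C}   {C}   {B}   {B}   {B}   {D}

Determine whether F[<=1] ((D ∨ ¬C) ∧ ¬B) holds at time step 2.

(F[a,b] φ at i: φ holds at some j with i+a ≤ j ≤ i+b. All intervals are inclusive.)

Check ((D ∨ ¬C) ∧ ¬B) at each j in [2,3]:
  j=2: true
  j=3: false
Found at j=2 → formula holds.

True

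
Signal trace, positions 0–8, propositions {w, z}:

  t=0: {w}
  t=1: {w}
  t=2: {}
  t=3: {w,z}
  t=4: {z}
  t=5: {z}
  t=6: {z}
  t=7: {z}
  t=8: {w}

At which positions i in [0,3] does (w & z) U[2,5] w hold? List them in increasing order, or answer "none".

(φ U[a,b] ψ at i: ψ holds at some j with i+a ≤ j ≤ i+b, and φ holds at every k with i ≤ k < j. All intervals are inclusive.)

none

Evaluate at each i in [0,3]:
  i=0: ✗ (lhs fails at k=0 before rhs at j=3)
  i=1: ✗ (lhs fails at k=1 before rhs at j=3)
  i=2: ✗ (no rhs in [4,7])
  i=3: ✗ (lhs fails at k=4 before rhs at j=8)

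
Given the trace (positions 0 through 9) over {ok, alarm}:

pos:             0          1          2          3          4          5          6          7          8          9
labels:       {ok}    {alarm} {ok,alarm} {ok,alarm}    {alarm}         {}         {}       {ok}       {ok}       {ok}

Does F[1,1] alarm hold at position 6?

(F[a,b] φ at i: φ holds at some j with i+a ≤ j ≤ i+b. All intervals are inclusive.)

False

Check alarm at each j in [7,7]:
  j=7: false
No position in the window satisfies it → formula fails.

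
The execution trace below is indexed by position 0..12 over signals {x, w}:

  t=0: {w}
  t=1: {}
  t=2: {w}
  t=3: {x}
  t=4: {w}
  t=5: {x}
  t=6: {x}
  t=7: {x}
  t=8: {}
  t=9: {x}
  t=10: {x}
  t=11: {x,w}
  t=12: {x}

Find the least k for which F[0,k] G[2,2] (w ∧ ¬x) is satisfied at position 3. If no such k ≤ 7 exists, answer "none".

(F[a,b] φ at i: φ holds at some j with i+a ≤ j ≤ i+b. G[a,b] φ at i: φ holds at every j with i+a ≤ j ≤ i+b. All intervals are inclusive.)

Scan j = 3,4,… for G[2,2] (w ∧ ¬x):
  j=3: fails
  j=4: fails
  j=5: fails
  j=6: fails
  j=7: fails
  j=8: fails
  j=9: fails
  j=10: fails
No j in [3,10] satisfies it → none.

none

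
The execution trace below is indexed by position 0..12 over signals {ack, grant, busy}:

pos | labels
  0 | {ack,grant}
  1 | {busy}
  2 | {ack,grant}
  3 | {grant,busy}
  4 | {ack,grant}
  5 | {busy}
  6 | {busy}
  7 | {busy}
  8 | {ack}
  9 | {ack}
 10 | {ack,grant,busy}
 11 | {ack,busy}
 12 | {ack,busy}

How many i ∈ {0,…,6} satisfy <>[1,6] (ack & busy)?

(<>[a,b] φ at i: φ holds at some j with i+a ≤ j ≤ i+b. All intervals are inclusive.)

Evaluate at each i in [0,6]:
  i=0: ✗ (none in [1,6])
  i=1: ✗ (none in [2,7])
  i=2: ✗ (none in [3,8])
  i=3: ✗ (none in [4,9])
  i=4: ✓ (witness j=10)
  i=5: ✓ (witness j=10)
  i=6: ✓ (witness j=10)
Positions where it holds: {4, 5, 6} → 3.

3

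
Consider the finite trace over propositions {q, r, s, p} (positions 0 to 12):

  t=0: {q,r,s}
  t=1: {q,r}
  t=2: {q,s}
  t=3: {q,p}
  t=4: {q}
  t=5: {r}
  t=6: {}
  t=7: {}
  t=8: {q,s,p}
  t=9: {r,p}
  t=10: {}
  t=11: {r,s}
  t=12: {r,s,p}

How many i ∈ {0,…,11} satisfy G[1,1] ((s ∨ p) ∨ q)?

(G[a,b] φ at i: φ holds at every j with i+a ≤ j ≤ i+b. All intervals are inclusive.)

8

Evaluate at each i in [0,11]:
  i=0: ✓ (all of [1,1])
  i=1: ✓ (all of [2,2])
  i=2: ✓ (all of [3,3])
  i=3: ✓ (all of [4,4])
  i=4: ✗ (fails at j=5)
  i=5: ✗ (fails at j=6)
  i=6: ✗ (fails at j=7)
  i=7: ✓ (all of [8,8])
  i=8: ✓ (all of [9,9])
  i=9: ✗ (fails at j=10)
  i=10: ✓ (all of [11,11])
  i=11: ✓ (all of [12,12])
Positions where it holds: {0, 1, 2, 3, 7, 8, 10, 11} → 8.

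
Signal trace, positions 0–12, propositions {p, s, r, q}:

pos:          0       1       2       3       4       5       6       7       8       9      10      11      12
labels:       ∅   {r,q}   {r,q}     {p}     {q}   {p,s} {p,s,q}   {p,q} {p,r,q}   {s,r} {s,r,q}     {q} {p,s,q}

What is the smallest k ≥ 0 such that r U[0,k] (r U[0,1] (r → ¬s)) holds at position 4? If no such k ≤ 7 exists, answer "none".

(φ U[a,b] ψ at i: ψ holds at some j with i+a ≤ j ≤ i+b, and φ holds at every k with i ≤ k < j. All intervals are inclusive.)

Need earliest j ≥ 4 with (r U[0,1] (r → ¬s)), and r at every k in [4,j-1].
  j=4: rhs holds (empty prefix). k = 0.

0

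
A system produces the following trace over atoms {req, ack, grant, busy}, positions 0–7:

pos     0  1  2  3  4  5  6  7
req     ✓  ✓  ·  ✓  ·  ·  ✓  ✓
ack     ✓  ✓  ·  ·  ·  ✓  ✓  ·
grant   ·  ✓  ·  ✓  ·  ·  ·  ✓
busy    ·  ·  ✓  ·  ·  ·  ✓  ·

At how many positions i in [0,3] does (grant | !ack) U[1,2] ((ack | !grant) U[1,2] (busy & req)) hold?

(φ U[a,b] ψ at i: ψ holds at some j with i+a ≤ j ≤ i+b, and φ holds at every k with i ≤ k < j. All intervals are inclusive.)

2

Evaluate at each i in [0,3]:
  i=0: ✗ (no rhs in [1,2])
  i=1: ✗ (no rhs in [2,3])
  i=2: ✓ (rhs at j=4; lhs holds on [2,3])
  i=3: ✓ (rhs at j=4; lhs holds on [3,3])
Positions where it holds: {2, 3} → 2.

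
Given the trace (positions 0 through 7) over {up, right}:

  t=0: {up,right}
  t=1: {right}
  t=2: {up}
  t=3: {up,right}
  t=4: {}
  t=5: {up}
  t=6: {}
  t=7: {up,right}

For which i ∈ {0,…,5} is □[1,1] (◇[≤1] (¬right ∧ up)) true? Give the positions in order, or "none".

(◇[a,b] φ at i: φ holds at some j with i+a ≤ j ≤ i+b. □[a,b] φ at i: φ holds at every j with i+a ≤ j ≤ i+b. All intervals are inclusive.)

0, 1, 3, 4

Evaluate at each i in [0,5]:
  i=0: ✓ (all of [1,1])
  i=1: ✓ (all of [2,2])
  i=2: ✗ (fails at j=3)
  i=3: ✓ (all of [4,4])
  i=4: ✓ (all of [5,5])
  i=5: ✗ (fails at j=6)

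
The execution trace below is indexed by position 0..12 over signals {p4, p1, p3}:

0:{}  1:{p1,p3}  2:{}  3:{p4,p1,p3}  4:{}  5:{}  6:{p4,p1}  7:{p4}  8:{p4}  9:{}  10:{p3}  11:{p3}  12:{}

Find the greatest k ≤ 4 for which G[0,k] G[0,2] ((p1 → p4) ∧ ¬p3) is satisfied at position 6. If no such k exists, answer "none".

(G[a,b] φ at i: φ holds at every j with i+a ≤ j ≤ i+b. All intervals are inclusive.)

1

G[0,2] ((p1 → p4) ∧ ¬p3) must hold from j=6 onward; find where it first fails.
  j=6: holds
  j=7: holds
  j=8: fails
Holds on [6,7], so largest k = 1.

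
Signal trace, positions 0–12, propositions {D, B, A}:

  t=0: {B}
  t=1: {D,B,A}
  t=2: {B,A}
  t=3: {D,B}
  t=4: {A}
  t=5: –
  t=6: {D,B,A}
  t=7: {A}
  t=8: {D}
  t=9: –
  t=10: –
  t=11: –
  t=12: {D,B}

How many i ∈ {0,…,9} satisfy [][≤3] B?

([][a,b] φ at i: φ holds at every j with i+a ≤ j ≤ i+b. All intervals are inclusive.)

Evaluate at each i in [0,9]:
  i=0: ✓ (all of [0,3])
  i=1: ✗ (fails at j=4)
  i=2: ✗ (fails at j=4)
  i=3: ✗ (fails at j=4)
  i=4: ✗ (fails at j=4)
  i=5: ✗ (fails at j=5)
  i=6: ✗ (fails at j=7)
  i=7: ✗ (fails at j=7)
  i=8: ✗ (fails at j=8)
  i=9: ✗ (fails at j=9)
Positions where it holds: {0} → 1.

1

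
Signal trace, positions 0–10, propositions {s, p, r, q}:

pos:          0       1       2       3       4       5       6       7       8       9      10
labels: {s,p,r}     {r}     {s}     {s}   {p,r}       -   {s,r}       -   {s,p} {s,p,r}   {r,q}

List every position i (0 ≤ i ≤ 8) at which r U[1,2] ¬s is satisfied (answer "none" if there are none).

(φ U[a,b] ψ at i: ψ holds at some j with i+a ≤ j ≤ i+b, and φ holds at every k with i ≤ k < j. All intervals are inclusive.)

0, 4, 6

Evaluate at each i in [0,8]:
  i=0: ✓ (rhs at j=1; lhs holds on [0,0])
  i=1: ✗ (no rhs in [2,3])
  i=2: ✗ (lhs fails at k=2 before rhs at j=4)
  i=3: ✗ (lhs fails at k=3 before rhs at j=4)
  i=4: ✓ (rhs at j=5; lhs holds on [4,4])
  i=5: ✗ (lhs fails at k=5 before rhs at j=7)
  i=6: ✓ (rhs at j=7; lhs holds on [6,6])
  i=7: ✗ (no rhs in [8,9])
  i=8: ✗ (lhs fails at k=8 before rhs at j=10)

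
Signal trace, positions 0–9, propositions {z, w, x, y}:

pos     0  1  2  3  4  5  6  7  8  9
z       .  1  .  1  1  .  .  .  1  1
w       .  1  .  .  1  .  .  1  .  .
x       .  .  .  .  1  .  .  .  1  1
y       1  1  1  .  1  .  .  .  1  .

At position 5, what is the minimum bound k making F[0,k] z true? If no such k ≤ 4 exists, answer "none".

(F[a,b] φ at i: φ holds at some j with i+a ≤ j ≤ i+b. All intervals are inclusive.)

Scan j = 5,6,… for z:
  j=5: fails
  j=6: fails
  j=7: fails
  j=8: holds
First hit at j=8, so smallest k = 8-5 = 3.

3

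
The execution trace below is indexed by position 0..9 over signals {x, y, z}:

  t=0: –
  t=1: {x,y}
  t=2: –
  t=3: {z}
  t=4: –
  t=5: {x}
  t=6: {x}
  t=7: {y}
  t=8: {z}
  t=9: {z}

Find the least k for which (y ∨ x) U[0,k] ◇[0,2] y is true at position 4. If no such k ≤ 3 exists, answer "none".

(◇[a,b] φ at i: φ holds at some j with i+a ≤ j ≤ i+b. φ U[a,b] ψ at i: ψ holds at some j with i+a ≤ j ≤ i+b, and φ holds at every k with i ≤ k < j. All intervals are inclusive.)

none

Need earliest j ≥ 4 with ◇[0,2] y, and (y ∨ x) at every k in [4,j-1].
  j=4: rhs fails.
  j=5: rhs holds but lhs fails at k=4.
  j=6: rhs holds but lhs fails at k=4.
  j=7: rhs holds but lhs fails at k=4.
No witness within the range → none.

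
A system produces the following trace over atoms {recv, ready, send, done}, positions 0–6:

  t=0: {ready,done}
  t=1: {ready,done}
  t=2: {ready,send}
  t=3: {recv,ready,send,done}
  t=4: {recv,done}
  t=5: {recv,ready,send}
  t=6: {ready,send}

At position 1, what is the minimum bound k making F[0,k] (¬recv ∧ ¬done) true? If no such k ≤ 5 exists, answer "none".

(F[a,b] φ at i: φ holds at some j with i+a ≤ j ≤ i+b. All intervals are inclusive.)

Scan j = 1,2,… for (¬recv ∧ ¬done):
  j=1: fails
  j=2: holds
First hit at j=2, so smallest k = 2-1 = 1.

1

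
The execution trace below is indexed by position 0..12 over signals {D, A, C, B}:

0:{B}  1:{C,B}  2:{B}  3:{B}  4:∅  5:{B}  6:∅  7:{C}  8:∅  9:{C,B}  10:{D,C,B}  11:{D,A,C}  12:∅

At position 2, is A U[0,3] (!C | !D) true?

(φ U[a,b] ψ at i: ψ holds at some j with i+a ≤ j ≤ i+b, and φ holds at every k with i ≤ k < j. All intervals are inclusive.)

Yes

Need some j in [2,5] with (!C | !D), and A at every k in [2,j-1].
  j=2: (!C | !D) holds; no prefix to check → satisfied.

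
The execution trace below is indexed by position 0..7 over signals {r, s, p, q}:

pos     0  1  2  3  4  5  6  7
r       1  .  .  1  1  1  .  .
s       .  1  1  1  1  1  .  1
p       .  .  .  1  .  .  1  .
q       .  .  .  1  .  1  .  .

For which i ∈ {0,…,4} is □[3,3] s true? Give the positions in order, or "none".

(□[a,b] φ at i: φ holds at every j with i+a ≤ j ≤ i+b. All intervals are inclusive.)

0, 1, 2, 4

Evaluate at each i in [0,4]:
  i=0: ✓ (all of [3,3])
  i=1: ✓ (all of [4,4])
  i=2: ✓ (all of [5,5])
  i=3: ✗ (fails at j=6)
  i=4: ✓ (all of [7,7])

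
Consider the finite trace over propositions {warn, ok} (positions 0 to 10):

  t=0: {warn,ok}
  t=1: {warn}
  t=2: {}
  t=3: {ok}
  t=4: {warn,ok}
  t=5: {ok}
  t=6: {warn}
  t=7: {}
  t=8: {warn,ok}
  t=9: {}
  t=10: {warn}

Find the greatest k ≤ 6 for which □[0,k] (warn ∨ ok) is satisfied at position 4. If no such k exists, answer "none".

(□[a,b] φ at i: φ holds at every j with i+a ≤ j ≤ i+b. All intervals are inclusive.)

2

(warn ∨ ok) must hold from j=4 onward; find where it first fails.
  j=4: holds
  j=5: holds
  j=6: holds
  j=7: fails
Holds on [4,6], so largest k = 2.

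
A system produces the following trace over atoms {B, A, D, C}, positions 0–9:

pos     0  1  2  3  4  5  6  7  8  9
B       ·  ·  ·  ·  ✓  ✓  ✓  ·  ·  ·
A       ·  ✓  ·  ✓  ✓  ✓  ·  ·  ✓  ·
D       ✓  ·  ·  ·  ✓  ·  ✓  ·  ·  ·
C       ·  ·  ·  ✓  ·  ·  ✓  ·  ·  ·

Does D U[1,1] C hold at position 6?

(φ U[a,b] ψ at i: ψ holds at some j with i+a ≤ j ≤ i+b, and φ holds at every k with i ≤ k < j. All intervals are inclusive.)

Does not hold

Need some j in [7,7] with C, and D at every k in [6,j-1].
  j=7: C false.
No j in the window works → until fails.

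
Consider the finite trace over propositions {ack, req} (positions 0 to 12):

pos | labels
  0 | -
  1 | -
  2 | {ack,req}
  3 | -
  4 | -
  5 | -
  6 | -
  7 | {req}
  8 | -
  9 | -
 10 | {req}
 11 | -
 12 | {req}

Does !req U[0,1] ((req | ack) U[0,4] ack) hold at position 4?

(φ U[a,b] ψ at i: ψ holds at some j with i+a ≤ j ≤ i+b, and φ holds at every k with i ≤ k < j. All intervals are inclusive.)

Does not hold

Need some j in [4,5] with ((req | ack) U[0,4] ack), and !req at every k in [4,j-1].
  j=4: ((req | ack) U[0,4] ack) — fails.
  j=5: ((req | ack) U[0,4] ack) — fails.
No j in the window works → until fails.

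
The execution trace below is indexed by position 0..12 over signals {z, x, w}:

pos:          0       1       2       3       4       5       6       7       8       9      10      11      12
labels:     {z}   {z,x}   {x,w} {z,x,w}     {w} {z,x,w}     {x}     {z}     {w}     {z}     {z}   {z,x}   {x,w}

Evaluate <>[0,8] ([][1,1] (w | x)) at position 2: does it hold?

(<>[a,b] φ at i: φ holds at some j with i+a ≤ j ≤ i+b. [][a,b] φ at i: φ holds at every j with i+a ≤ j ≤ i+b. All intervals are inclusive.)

True

Check [][1,1] (w | x) at each j in [2,10]:
  j=2: holds on [3,3]
  j=3: holds on [4,4]
  j=4: holds on [5,5]
  j=5: holds on [6,6]
  j=6: fails at 7
  j=7: holds on [8,8]
  j=8: fails at 9
  j=9: fails at 10
  j=10: holds on [11,11]
Found at j=2 → formula holds.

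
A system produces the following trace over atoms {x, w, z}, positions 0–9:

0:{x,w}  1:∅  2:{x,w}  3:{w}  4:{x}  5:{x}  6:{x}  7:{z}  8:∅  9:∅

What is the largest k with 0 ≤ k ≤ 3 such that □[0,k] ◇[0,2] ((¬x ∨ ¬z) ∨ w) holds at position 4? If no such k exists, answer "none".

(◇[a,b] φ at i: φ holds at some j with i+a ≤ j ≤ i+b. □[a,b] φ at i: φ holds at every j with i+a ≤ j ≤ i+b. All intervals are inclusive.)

3

◇[0,2] ((¬x ∨ ¬z) ∨ w) must hold from j=4 onward; find where it first fails.
  j=4: holds
  j=5: holds
  j=6: holds
  j=7: holds
Holds through j=7; largest k = 3.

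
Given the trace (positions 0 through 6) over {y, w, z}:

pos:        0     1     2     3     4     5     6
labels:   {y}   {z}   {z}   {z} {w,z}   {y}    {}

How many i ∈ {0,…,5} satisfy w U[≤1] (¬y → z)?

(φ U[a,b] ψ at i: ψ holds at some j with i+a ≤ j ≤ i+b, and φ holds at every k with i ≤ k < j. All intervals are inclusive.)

6

Evaluate at each i in [0,5]:
  i=0: ✓ (rhs at j=0)
  i=1: ✓ (rhs at j=1)
  i=2: ✓ (rhs at j=2)
  i=3: ✓ (rhs at j=3)
  i=4: ✓ (rhs at j=4)
  i=5: ✓ (rhs at j=5)
Positions where it holds: {0, 1, 2, 3, 4, 5} → 6.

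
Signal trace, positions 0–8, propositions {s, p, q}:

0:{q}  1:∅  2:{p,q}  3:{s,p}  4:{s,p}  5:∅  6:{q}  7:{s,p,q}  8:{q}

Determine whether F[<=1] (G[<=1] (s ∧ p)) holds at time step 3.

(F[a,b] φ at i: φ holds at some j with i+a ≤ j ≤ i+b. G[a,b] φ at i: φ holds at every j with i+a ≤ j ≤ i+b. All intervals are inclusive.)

Check G[<=1] (s ∧ p) at each j in [3,4]:
  j=3: holds on [3,4]
  j=4: fails at 5
Found at j=3 → formula holds.

Yes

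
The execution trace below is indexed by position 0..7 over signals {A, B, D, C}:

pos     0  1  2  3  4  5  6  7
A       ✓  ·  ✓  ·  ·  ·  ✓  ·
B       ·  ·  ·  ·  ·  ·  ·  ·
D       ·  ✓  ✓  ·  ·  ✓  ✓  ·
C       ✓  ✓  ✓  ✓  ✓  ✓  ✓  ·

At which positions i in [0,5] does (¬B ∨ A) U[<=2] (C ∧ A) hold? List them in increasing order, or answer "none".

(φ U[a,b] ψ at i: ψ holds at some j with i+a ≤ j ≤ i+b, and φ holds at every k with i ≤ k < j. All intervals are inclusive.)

Evaluate at each i in [0,5]:
  i=0: ✓ (rhs at j=0)
  i=1: ✓ (rhs at j=2; lhs holds on [1,1])
  i=2: ✓ (rhs at j=2)
  i=3: ✗ (no rhs in [3,5])
  i=4: ✓ (rhs at j=6; lhs holds on [4,5])
  i=5: ✓ (rhs at j=6; lhs holds on [5,5])

0, 1, 2, 4, 5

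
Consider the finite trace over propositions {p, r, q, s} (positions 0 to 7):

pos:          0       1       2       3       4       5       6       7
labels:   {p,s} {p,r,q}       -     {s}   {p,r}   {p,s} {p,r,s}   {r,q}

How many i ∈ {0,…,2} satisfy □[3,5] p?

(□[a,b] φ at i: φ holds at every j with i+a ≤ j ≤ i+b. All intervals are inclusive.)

1

Evaluate at each i in [0,2]:
  i=0: ✗ (fails at j=3)
  i=1: ✓ (all of [4,6])
  i=2: ✗ (fails at j=7)
Positions where it holds: {1} → 1.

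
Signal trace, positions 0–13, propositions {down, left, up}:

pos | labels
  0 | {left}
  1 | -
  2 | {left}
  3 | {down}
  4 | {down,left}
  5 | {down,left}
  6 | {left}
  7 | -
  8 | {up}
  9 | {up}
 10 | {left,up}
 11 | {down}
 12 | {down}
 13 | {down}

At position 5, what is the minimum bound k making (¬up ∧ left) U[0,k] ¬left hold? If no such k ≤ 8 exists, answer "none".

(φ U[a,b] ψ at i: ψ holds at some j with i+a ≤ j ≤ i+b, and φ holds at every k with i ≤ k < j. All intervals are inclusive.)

Need earliest j ≥ 5 with ¬left, and (¬up ∧ left) at every k in [5,j-1].
  j=5: rhs fails.
  j=6: rhs fails.
  j=7: rhs holds; lhs holds on [5,6]. k = 2.

2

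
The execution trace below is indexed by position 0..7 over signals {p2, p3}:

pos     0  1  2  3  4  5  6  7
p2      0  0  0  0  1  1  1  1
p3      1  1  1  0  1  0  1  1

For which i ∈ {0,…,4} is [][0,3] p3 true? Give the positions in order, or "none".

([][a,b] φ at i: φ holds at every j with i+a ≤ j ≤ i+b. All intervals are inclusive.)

none

Evaluate at each i in [0,4]:
  i=0: ✗ (fails at j=3)
  i=1: ✗ (fails at j=3)
  i=2: ✗ (fails at j=3)
  i=3: ✗ (fails at j=3)
  i=4: ✗ (fails at j=5)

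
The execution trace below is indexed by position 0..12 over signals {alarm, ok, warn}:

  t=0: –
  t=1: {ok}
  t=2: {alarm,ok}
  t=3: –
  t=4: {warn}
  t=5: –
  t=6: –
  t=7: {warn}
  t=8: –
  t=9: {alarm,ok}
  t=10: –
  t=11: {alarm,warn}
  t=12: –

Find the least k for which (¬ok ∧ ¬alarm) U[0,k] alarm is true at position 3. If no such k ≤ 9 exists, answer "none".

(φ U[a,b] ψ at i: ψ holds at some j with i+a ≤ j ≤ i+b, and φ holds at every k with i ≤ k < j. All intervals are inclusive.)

Need earliest j ≥ 3 with alarm, and (¬ok ∧ ¬alarm) at every k in [3,j-1].
  j=3: rhs fails.
  j=4: rhs fails.
  j=5: rhs fails.
  j=6: rhs fails.
  j=7: rhs fails.
  j=8: rhs fails.
  j=9: rhs holds; lhs holds on [3,8]. k = 6.

6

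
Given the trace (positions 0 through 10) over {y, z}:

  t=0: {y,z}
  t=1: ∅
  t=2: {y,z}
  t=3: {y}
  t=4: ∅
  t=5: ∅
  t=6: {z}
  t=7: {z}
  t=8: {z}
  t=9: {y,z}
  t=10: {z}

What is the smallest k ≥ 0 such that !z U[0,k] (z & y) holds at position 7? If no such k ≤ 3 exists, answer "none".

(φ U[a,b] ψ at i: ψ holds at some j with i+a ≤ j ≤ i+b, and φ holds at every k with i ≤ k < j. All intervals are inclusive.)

none

Need earliest j ≥ 7 with (z & y), and !z at every k in [7,j-1].
  j=7: rhs fails.
  j=8: rhs fails.
  j=9: rhs holds but lhs fails at k=7.
  j=10: rhs fails.
No witness within the range → none.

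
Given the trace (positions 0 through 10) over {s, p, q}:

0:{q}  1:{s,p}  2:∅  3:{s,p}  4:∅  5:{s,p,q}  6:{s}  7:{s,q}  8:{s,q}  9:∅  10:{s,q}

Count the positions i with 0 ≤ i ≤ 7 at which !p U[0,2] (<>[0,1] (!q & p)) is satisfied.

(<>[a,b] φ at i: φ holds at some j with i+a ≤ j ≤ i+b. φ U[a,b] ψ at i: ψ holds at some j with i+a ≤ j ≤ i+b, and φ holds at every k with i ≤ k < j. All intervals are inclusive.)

4

Evaluate at each i in [0,7]:
  i=0: ✓ (rhs at j=0)
  i=1: ✓ (rhs at j=1)
  i=2: ✓ (rhs at j=2)
  i=3: ✓ (rhs at j=3)
  i=4: ✗ (no rhs in [4,6])
  i=5: ✗ (no rhs in [5,7])
  i=6: ✗ (no rhs in [6,8])
  i=7: ✗ (no rhs in [7,9])
Positions where it holds: {0, 1, 2, 3} → 4.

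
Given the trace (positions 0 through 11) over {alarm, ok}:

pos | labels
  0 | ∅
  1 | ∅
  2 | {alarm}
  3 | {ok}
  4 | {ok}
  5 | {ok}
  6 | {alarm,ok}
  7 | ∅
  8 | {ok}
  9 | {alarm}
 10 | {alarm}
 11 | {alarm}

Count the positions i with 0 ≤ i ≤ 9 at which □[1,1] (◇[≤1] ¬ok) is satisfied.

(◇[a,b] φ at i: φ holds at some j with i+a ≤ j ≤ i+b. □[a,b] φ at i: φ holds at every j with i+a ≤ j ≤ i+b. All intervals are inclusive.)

Evaluate at each i in [0,9]:
  i=0: ✓ (all of [1,1])
  i=1: ✓ (all of [2,2])
  i=2: ✗ (fails at j=3)
  i=3: ✗ (fails at j=4)
  i=4: ✗ (fails at j=5)
  i=5: ✓ (all of [6,6])
  i=6: ✓ (all of [7,7])
  i=7: ✓ (all of [8,8])
  i=8: ✓ (all of [9,9])
  i=9: ✓ (all of [10,10])
Positions where it holds: {0, 1, 5, 6, 7, 8, 9} → 7.

7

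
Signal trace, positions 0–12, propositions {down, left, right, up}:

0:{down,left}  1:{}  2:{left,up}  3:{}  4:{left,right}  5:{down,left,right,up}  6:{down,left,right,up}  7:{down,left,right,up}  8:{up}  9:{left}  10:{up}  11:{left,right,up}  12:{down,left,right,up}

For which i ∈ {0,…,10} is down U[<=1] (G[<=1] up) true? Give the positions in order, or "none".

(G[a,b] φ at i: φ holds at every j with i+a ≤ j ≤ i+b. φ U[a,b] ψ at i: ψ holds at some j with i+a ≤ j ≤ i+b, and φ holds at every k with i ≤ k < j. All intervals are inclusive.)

5, 6, 7, 10

Evaluate at each i in [0,10]:
  i=0: ✗ (no rhs in [0,1])
  i=1: ✗ (no rhs in [1,2])
  i=2: ✗ (no rhs in [2,3])
  i=3: ✗ (no rhs in [3,4])
  i=4: ✗ (lhs fails at k=4 before rhs at j=5)
  i=5: ✓ (rhs at j=5)
  i=6: ✓ (rhs at j=6)
  i=7: ✓ (rhs at j=7)
  i=8: ✗ (no rhs in [8,9])
  i=9: ✗ (lhs fails at k=9 before rhs at j=10)
  i=10: ✓ (rhs at j=10)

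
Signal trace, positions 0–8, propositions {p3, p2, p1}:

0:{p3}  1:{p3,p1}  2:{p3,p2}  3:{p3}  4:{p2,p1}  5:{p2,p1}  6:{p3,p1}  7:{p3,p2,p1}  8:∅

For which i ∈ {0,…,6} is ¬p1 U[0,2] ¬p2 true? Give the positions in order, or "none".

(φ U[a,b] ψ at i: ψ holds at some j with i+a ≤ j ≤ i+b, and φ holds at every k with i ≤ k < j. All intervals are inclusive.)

0, 1, 2, 3, 6

Evaluate at each i in [0,6]:
  i=0: ✓ (rhs at j=0)
  i=1: ✓ (rhs at j=1)
  i=2: ✓ (rhs at j=3; lhs holds on [2,2])
  i=3: ✓ (rhs at j=3)
  i=4: ✗ (lhs fails at k=4 before rhs at j=6)
  i=5: ✗ (lhs fails at k=5 before rhs at j=6)
  i=6: ✓ (rhs at j=6)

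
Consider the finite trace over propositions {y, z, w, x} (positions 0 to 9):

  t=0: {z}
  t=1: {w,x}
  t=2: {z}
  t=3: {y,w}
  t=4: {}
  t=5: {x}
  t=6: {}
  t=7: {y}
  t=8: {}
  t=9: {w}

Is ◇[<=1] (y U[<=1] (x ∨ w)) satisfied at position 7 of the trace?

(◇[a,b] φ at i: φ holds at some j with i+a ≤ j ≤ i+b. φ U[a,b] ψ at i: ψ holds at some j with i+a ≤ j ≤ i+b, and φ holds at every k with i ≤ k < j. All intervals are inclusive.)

False

Check (y U[<=1] (x ∨ w)) at each j in [7,8]:
  j=7: fails
  j=8: fails
No position in the window satisfies it → formula fails.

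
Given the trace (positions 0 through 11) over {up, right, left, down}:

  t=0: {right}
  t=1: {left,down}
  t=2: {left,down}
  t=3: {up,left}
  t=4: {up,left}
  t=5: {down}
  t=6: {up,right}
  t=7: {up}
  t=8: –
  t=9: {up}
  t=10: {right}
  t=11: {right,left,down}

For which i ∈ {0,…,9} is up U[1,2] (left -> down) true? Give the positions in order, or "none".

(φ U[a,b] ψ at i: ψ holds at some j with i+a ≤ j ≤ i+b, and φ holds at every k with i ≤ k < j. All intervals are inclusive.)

Evaluate at each i in [0,9]:
  i=0: ✗ (lhs fails at k=0 before rhs at j=1)
  i=1: ✗ (lhs fails at k=1 before rhs at j=2)
  i=2: ✗ (no rhs in [3,4])
  i=3: ✓ (rhs at j=5; lhs holds on [3,4])
  i=4: ✓ (rhs at j=5; lhs holds on [4,4])
  i=5: ✗ (lhs fails at k=5 before rhs at j=6)
  i=6: ✓ (rhs at j=7; lhs holds on [6,6])
  i=7: ✓ (rhs at j=8; lhs holds on [7,7])
  i=8: ✗ (lhs fails at k=8 before rhs at j=9)
  i=9: ✓ (rhs at j=10; lhs holds on [9,9])

3, 4, 6, 7, 9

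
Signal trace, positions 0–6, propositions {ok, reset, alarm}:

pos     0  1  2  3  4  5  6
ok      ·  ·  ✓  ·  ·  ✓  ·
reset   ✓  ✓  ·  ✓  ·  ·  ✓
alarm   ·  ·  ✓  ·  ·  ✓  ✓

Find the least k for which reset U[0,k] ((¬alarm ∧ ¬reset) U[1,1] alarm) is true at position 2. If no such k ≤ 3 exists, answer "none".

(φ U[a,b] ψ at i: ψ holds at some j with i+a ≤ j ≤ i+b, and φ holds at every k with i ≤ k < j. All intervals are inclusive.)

none

Need earliest j ≥ 2 with ((¬alarm ∧ ¬reset) U[1,1] alarm), and reset at every k in [2,j-1].
  j=2: rhs fails.
  j=3: rhs fails.
  j=4: rhs holds but lhs fails at k=2.
  j=5: rhs fails.
No witness within the range → none.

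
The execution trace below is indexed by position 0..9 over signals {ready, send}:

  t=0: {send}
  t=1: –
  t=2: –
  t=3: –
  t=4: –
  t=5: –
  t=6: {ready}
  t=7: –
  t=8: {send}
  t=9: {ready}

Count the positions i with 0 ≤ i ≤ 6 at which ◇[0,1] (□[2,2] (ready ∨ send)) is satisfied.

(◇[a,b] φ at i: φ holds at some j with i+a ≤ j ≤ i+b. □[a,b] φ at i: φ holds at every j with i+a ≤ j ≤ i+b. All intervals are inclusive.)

Evaluate at each i in [0,6]:
  i=0: ✗ (none in [0,1])
  i=1: ✗ (none in [1,2])
  i=2: ✗ (none in [2,3])
  i=3: ✓ (witness j=4)
  i=4: ✓ (witness j=4)
  i=5: ✓ (witness j=6)
  i=6: ✓ (witness j=6)
Positions where it holds: {3, 4, 5, 6} → 4.

4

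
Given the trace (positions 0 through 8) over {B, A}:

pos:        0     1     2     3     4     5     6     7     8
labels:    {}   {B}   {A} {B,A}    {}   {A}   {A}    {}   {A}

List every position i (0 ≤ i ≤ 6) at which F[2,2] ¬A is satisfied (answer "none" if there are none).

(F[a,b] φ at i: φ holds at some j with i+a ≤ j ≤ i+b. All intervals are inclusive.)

Evaluate at each i in [0,6]:
  i=0: ✗ (none in [2,2])
  i=1: ✗ (none in [3,3])
  i=2: ✓ (witness j=4)
  i=3: ✗ (none in [5,5])
  i=4: ✗ (none in [6,6])
  i=5: ✓ (witness j=7)
  i=6: ✗ (none in [8,8])

2, 5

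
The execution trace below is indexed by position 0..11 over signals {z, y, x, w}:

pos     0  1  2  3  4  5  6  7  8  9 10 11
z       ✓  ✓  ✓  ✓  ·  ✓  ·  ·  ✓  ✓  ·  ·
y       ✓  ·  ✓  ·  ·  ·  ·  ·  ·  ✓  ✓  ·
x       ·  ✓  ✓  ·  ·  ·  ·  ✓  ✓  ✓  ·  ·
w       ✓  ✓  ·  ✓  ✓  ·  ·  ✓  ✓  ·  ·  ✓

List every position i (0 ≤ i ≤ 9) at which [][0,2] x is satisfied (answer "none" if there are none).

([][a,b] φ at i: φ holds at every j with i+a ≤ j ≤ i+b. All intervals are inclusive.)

Evaluate at each i in [0,9]:
  i=0: ✗ (fails at j=0)
  i=1: ✗ (fails at j=3)
  i=2: ✗ (fails at j=3)
  i=3: ✗ (fails at j=3)
  i=4: ✗ (fails at j=4)
  i=5: ✗ (fails at j=5)
  i=6: ✗ (fails at j=6)
  i=7: ✓ (all of [7,9])
  i=8: ✗ (fails at j=10)
  i=9: ✗ (fails at j=10)

7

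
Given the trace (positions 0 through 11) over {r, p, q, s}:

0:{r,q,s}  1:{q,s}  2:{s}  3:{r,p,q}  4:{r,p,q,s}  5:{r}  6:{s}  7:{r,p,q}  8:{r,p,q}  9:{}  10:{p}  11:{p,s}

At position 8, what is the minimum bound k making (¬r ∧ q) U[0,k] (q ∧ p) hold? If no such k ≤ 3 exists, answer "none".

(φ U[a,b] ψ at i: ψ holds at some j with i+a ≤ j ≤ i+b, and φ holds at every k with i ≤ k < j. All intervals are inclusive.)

Need earliest j ≥ 8 with (q ∧ p), and (¬r ∧ q) at every k in [8,j-1].
  j=8: rhs holds (empty prefix). k = 0.

0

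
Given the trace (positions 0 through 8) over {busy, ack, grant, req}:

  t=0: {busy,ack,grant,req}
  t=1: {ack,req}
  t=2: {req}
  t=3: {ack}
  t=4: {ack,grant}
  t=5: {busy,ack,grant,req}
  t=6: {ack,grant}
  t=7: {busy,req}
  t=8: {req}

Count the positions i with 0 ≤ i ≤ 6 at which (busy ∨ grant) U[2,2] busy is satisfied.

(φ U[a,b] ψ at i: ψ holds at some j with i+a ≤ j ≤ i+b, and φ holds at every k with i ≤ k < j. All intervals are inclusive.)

Evaluate at each i in [0,6]:
  i=0: ✗ (no rhs in [2,2])
  i=1: ✗ (no rhs in [3,3])
  i=2: ✗ (no rhs in [4,4])
  i=3: ✗ (lhs fails at k=3 before rhs at j=5)
  i=4: ✗ (no rhs in [6,6])
  i=5: ✓ (rhs at j=7; lhs holds on [5,6])
  i=6: ✗ (no rhs in [8,8])
Positions where it holds: {5} → 1.

1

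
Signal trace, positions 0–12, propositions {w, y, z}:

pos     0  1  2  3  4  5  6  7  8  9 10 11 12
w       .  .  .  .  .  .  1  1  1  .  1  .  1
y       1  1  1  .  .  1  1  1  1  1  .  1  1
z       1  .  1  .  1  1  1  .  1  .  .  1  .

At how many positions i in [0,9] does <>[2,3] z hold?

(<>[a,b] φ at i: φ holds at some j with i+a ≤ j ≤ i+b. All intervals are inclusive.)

Evaluate at each i in [0,9]:
  i=0: ✓ (witness j=2)
  i=1: ✓ (witness j=4)
  i=2: ✓ (witness j=4)
  i=3: ✓ (witness j=5)
  i=4: ✓ (witness j=6)
  i=5: ✓ (witness j=8)
  i=6: ✓ (witness j=8)
  i=7: ✗ (none in [9,10])
  i=8: ✓ (witness j=11)
  i=9: ✓ (witness j=11)
Positions where it holds: {0, 1, 2, 3, 4, 5, 6, 8, 9} → 9.

9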